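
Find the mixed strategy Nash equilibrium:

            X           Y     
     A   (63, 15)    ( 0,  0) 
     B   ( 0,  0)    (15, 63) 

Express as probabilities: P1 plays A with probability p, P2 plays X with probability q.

p = 0.8077, q = 0.1923

Work:
Find probabilities that make opponent indifferent:
P2 chooses q to make P1 indifferent between A and B
P1 chooses p to make P2 indifferent between X and Y
Mixed NE: P1 plays (A: 0.8077, B: 0.1923), P2 plays (X: 0.1923, Y: 0.8077)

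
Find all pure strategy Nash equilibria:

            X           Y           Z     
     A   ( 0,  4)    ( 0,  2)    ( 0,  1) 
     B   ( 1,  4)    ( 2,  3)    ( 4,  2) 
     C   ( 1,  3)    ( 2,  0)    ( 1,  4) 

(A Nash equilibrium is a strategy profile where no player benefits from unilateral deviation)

Nash equilibrium: (B, X)

Work:
Best responses:
  P1 vs X: payoffs [0, 1, 1] → best response B/C (payoff 1)
  P1 vs Y: payoffs [0, 2, 2] → best response B/C (payoff 2)
  P1 vs Z: payoffs [0, 4, 1] → best response B (payoff 4)
  P2 vs A: payoffs [4, 2, 1] → best response X (payoff 4)
  P2 vs B: payoffs [4, 3, 2] → best response X (payoff 4)
  P2 vs C: payoffs [3, 0, 4] → best response Z (payoff 4)
Mutual best responses: (B,X) → Nash equilibria.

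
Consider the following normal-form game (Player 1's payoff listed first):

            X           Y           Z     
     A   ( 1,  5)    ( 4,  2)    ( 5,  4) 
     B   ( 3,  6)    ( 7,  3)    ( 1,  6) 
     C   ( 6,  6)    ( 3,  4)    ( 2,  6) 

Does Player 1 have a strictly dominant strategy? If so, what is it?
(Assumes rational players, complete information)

No strictly dominant strategy exists for Player 1

Work:
A strategy strictly dominates another if it gives a strictly higher payoff against every opponent action. Compare each pair of P1's strategies column-by-column:
  A vs B: [1 vs 3, 4 vs 7, 5 vs 1] → A does not strictly dominate B (column X: 1 ≤ 3)
  A vs C: [1 vs 6, 4 vs 3, 5 vs 2] → A does not strictly dominate C (column X: 1 ≤ 6)
  B vs A: [3 vs 1, 7 vs 4, 1 vs 5] → B does not strictly dominate A (column Z: 1 ≤ 5)
  B vs C: [3 vs 6, 7 vs 3, 1 vs 2] → B does not strictly dominate C (column X: 3 ≤ 6)
  C vs A: [6 vs 1, 3 vs 4, 2 vs 5] → C does not strictly dominate A (column Y: 3 ≤ 4)
  C vs B: [6 vs 3, 3 vs 7, 2 vs 1] → C does not strictly dominate B (column Y: 3 ≤ 7)
No single strategy strictly dominates all others → no strictly dominant strategy.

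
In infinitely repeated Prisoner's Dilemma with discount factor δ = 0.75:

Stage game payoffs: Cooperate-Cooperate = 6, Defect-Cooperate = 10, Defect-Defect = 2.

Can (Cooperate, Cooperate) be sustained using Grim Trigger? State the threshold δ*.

δ* = 0.5; since δ = 0.75 ≥ 0.5, cooperation can be sustained

Work:
For Grim Trigger:
Cooperate forever: 6/(1-δ)
Defect then punished: 10 + 2·δ/(1-δ)
Need: 6/(1-δ) ≥ 10 + 2·δ/(1-δ)
Solving: δ ≥ (T-R)/(T-P) = (10-6)/(10-2) = 0.5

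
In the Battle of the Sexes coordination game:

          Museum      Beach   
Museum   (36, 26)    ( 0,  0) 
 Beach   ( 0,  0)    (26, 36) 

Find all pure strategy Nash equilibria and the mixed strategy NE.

Pure NE: (Museum, Museum) and (Beach, Beach); Mixed NE: p = 0.5806, q = 0.4194

Work:
Check pure NE:
(Museum, Museum): (36, 26) - no unilateral deviation beneficial
(Beach, Beach): (26, 36) - no unilateral deviation beneficial
Mixed NE: P1 plays Museum with p = 0.5806, P2 plays Museum with q = 0.4194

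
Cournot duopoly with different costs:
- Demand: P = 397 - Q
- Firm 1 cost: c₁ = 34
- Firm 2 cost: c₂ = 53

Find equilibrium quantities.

q₁* = 127.33, q₂* = 108.33

Work:
Reaction: q₁ = (397 - 34 - q₂)/2
Reaction: q₂ = (397 - 53 - q₁)/2
Solve simultaneously:
q₁* = (397 - 2×34 + 53)/3 = 127.33
q₂* = (397 - 2×53 + 34)/3 = 108.33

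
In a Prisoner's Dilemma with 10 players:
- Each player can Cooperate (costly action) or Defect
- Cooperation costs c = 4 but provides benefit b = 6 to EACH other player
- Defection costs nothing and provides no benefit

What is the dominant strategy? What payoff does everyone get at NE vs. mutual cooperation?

Dominant: Defect; NE payoff = 0; Coop payoff = 50

Work:
Defect dominates (saves cost c = 4, benefit to others is external)
NE: All defect → everyone gets 0
If all cooperate: each receives (9)×6 - 4 = 50
Social dilemma: 50 > 0 but NE gives 0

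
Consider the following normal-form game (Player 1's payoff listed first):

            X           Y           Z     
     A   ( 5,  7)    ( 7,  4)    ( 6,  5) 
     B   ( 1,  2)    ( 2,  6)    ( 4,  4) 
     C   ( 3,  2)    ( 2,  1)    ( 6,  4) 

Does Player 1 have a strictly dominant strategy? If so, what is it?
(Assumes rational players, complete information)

No strictly dominant strategy exists for Player 1

Work:
A strategy strictly dominates another if it gives a strictly higher payoff against every opponent action. Compare each pair of P1's strategies column-by-column:
  A vs B: [5 vs 1, 7 vs 2, 6 vs 4] → A strictly dominates B
  A vs C: [5 vs 3, 7 vs 2, 6 vs 6] → A does not strictly dominate C (column Z: 6 ≤ 6)
  B vs A: [1 vs 5, 2 vs 7, 4 vs 6] → B does not strictly dominate A (column X: 1 ≤ 5)
  B vs C: [1 vs 3, 2 vs 2, 4 vs 6] → B does not strictly dominate C (column X: 1 ≤ 3)
  C vs A: [3 vs 5, 2 vs 7, 6 vs 6] → C does not strictly dominate A (column X: 3 ≤ 5)
  C vs B: [3 vs 1, 2 vs 2, 6 vs 4] → C does not strictly dominate B (column Y: 2 ≤ 2)
No single strategy strictly dominates all others → no strictly dominant strategy.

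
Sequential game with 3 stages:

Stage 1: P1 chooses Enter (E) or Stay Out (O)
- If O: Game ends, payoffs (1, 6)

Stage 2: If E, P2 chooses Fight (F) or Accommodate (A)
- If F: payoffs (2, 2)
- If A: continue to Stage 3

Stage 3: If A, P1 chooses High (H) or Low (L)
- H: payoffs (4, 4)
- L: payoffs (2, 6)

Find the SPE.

SPE: (E, A, H); Outcome (4, 4)

Work:
Stage 3: P1 chooses H (4 vs 2)
Stage 2: P2: F->2, A->4 (anticipating H). Choose A
Stage 1: P1: O->1, E->4 (anticipating A, H). Choose E
SPE path: E -> A -> H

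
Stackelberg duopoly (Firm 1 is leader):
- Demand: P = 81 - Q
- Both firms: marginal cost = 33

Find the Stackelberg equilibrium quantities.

q₁* (leader) = 24.0, q₂* (follower) = 12.0

Work:
Follower's reaction: q₂ = (a - c - q₁)/2
Leader substitutes: π₁ = q₁·(a - q₁ - (a-c-q₁)/2 - c)
FOC: q₁* = (81 - 33)/2 = 24.00
Then: q₂* = (81 - 33 - 24.0)/2 = 12.00
Leader has first-mover advantage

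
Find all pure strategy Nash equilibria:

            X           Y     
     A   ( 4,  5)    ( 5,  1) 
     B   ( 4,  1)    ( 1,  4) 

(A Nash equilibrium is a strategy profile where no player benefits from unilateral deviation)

Nash equilibrium: (A, X)

Work:
Best responses:
  P1 vs X: payoffs [4, 4] → best response A/B (payoff 4)
  P1 vs Y: payoffs [5, 1] → best response A (payoff 5)
  P2 vs A: payoffs [5, 1] → best response X (payoff 5)
  P2 vs B: payoffs [1, 4] → best response Y (payoff 4)
Mutual best responses: (A,X) → Nash equilibria.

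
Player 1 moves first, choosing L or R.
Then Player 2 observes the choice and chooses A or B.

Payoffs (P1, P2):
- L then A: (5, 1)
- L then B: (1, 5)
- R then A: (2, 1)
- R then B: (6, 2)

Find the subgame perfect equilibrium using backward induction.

P1 plays R, P2 plays B after L and B after R; Payoff (6, 2)

Work:
Backward induction:
After L: P2 chooses B → P1 gets 1
After R: P2 chooses B → P1 gets 6
P1 chooses R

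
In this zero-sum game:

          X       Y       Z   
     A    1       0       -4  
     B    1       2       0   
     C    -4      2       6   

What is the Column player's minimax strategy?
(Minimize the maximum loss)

Column should play X, value = 1

Work:
Column player minimizes Row's maximum payoff:
Column X: max payoff to Row = 1
Column Y: max payoff to Row = 2
Column Z: max payoff to Row = 6
Minimum is 1, achieved by column X.
Minimax strategy: X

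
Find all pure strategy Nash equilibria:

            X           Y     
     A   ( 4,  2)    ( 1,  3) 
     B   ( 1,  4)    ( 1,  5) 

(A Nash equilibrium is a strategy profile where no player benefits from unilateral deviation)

Nash equilibrium: (A, Y), (B, Y)

Work:
Best responses:
  P1 vs X: payoffs [4, 1] → best response A (payoff 4)
  P1 vs Y: payoffs [1, 1] → best response A/B (payoff 1)
  P2 vs A: payoffs [2, 3] → best response Y (payoff 3)
  P2 vs B: payoffs [4, 5] → best response Y (payoff 5)
Mutual best responses: (A,Y), (B,Y) → Nash equilibria.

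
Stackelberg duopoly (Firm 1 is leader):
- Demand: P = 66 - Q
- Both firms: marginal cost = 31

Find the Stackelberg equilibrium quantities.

q₁* (leader) = 17.5, q₂* (follower) = 8.75

Work:
Follower's reaction: q₂ = (a - c - q₁)/2
Leader substitutes: π₁ = q₁·(a - q₁ - (a-c-q₁)/2 - c)
FOC: q₁* = (66 - 31)/2 = 17.50
Then: q₂* = (66 - 31 - 17.5)/2 = 8.75
Leader has first-mover advantage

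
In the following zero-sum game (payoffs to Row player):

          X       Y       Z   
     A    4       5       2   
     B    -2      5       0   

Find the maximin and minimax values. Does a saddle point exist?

Maximin = 2, Minimax = 2, Saddle: True

Work:
Row minimums: [2, -2] → maximin = 2
Column maximums: [4, 5, 2] → minimax = 2
Saddle point exists! Game value = 2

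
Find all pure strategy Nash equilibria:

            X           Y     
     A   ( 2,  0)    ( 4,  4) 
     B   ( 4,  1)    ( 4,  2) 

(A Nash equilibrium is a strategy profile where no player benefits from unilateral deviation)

Nash equilibrium: (A, Y), (B, Y)

Work:
Best responses:
  P1 vs X: payoffs [2, 4] → best response B (payoff 4)
  P1 vs Y: payoffs [4, 4] → best response A/B (payoff 4)
  P2 vs A: payoffs [0, 4] → best response Y (payoff 4)
  P2 vs B: payoffs [1, 2] → best response Y (payoff 2)
Mutual best responses: (A,Y), (B,Y) → Nash equilibria.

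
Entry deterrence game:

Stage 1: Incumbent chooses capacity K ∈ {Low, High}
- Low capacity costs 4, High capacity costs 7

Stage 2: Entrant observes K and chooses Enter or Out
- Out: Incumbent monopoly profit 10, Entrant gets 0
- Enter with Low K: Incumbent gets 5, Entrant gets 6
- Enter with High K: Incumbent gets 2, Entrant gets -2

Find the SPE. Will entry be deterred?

SPE: (High, Enter|Low, Out|High); Entry deterred. Incumbent net profit = 3

Work:
After Low K: Entrant enters (6 > 0)
After High K: Entrant stays out (-2 < 0)
Incumbent: Low → 5−4=1, High → 10−7=3
Incumbent chooses High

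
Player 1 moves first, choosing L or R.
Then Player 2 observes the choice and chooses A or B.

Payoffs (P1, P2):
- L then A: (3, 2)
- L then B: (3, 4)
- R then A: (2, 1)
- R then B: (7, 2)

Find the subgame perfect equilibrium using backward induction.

P1 plays R, P2 plays B after L and B after R; Payoff (7, 2)

Work:
Backward induction:
After L: P2 chooses B → P1 gets 3
After R: P2 chooses B → P1 gets 7
P1 chooses R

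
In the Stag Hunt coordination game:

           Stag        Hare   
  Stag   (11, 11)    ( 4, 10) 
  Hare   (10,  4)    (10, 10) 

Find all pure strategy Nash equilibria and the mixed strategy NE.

Pure NE: (Stag, Stag) and (Hare, Hare); Mixed NE: p = 0.8571, q = 0.8571

Work:
Check pure NE:
(Stag, Stag): (11, 11) - no unilateral deviation beneficial
(Hare, Hare): (10, 10) - no unilateral deviation beneficial
Mixed NE: P1 plays Stag with p = 0.8571, P2 plays Stag with q = 0.8571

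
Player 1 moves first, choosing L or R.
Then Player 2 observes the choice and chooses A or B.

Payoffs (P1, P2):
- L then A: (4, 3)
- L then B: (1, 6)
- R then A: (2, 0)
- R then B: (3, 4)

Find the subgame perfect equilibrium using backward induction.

P1 plays R, P2 plays B after L and B after R; Payoff (3, 4)

Work:
Backward induction:
After L: P2 chooses B → P1 gets 1
After R: P2 chooses B → P1 gets 3
P1 chooses R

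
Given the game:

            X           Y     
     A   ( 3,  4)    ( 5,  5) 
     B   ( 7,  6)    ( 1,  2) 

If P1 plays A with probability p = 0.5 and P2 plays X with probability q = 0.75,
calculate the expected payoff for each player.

E[P1] = 4.5, E[P2] = 4.625

Work:
E[P1] = p·q·π₁(A,X) + p·(1-q)·π₁(A,Y) + (1-p)·q·π₁(B,X) + (1-p)·(1-q)·π₁(B,Y)
= 0.5·0.75·3 + 0.5·0.25·5 + 0.5·0.75·7 + 0.5·0.25·1
= 4.5

E[P2] = 4.625 (similar calculation)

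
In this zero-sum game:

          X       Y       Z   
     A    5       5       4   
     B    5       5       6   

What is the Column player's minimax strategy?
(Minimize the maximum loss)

Column should play X or Y (all achieve the minimum), value = 5

Work:
Column player minimizes Row's maximum payoff:
Column X: max payoff to Row = 5
Column Y: max payoff to Row = 5
Column Z: max payoff to Row = 6
Minimum is 5, achieved by columns X, Y (tied).
Each of X or Y is a minimax strategy.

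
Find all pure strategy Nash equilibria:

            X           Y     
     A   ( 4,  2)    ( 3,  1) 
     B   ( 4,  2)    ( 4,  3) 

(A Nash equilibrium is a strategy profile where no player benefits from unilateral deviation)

Nash equilibrium: (A, X), (B, Y)

Work:
Best responses:
  P1 vs X: payoffs [4, 4] → best response A/B (payoff 4)
  P1 vs Y: payoffs [3, 4] → best response B (payoff 4)
  P2 vs A: payoffs [2, 1] → best response X (payoff 2)
  P2 vs B: payoffs [2, 3] → best response Y (payoff 3)
Mutual best responses: (A,X), (B,Y) → Nash equilibria.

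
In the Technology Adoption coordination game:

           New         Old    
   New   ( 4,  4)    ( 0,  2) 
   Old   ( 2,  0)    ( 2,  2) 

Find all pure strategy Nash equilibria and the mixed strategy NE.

Pure NE: (New, New) and (Old, Old); Mixed NE: p = 0.5, q = 0.5

Work:
Check pure NE:
(New, New): (4, 4) - no unilateral deviation beneficial
(Old, Old): (2, 2) - no unilateral deviation beneficial
Mixed NE: P1 plays New with p = 0.5, P2 plays New with q = 0.5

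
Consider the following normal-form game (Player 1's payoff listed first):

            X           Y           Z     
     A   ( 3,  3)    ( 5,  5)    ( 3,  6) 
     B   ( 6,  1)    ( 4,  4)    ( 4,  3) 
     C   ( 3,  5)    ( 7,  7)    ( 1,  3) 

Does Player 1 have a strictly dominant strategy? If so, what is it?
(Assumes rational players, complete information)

No strictly dominant strategy exists for Player 1

Work:
A strategy strictly dominates another if it gives a strictly higher payoff against every opponent action. Compare each pair of P1's strategies column-by-column:
  A vs B: [3 vs 6, 5 vs 4, 3 vs 4] → A does not strictly dominate B (column X: 3 ≤ 6)
  A vs C: [3 vs 3, 5 vs 7, 3 vs 1] → A does not strictly dominate C (column X: 3 ≤ 3)
  B vs A: [6 vs 3, 4 vs 5, 4 vs 3] → B does not strictly dominate A (column Y: 4 ≤ 5)
  B vs C: [6 vs 3, 4 vs 7, 4 vs 1] → B does not strictly dominate C (column Y: 4 ≤ 7)
  C vs A: [3 vs 3, 7 vs 5, 1 vs 3] → C does not strictly dominate A (column X: 3 ≤ 3)
  C vs B: [3 vs 6, 7 vs 4, 1 vs 4] → C does not strictly dominate B (column X: 3 ≤ 6)
No single strategy strictly dominates all others → no strictly dominant strategy.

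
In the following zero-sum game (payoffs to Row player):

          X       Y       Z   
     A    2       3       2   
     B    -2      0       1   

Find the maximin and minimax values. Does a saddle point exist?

Maximin = 2, Minimax = 2, Saddle: True

Work:
Row minimums: [2, -2] → maximin = 2
Column maximums: [2, 3, 2] → minimax = 2
Saddle point exists! Game value = 2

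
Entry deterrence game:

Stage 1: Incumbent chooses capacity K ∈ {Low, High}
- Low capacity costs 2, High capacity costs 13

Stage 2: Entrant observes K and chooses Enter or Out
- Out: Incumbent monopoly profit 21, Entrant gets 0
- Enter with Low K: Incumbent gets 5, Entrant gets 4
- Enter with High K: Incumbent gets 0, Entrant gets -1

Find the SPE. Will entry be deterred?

SPE: (High, Enter|Low, Out|High); Entry deterred. Incumbent net profit = 8

Work:
After Low K: Entrant enters (4 > 0)
After High K: Entrant stays out (-1 < 0)
Incumbent: Low → 5−2=3, High → 21−13=8
Incumbent chooses High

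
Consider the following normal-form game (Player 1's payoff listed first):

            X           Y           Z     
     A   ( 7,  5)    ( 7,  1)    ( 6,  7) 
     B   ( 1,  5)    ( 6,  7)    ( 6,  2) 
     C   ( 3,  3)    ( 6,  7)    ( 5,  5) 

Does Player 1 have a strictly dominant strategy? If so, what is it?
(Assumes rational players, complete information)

No strictly dominant strategy exists for Player 1

Work:
A strategy strictly dominates another if it gives a strictly higher payoff against every opponent action. Compare each pair of P1's strategies column-by-column:
  A vs B: [7 vs 1, 7 vs 6, 6 vs 6] → A does not strictly dominate B (column Z: 6 ≤ 6)
  A vs C: [7 vs 3, 7 vs 6, 6 vs 5] → A strictly dominates C
  B vs A: [1 vs 7, 6 vs 7, 6 vs 6] → B does not strictly dominate A (column X: 1 ≤ 7)
  B vs C: [1 vs 3, 6 vs 6, 6 vs 5] → B does not strictly dominate C (column X: 1 ≤ 3)
  C vs A: [3 vs 7, 6 vs 7, 5 vs 6] → C does not strictly dominate A (column X: 3 ≤ 7)
  C vs B: [3 vs 1, 6 vs 6, 5 vs 6] → C does not strictly dominate B (column Y: 6 ≤ 6)
No single strategy strictly dominates all others → no strictly dominant strategy.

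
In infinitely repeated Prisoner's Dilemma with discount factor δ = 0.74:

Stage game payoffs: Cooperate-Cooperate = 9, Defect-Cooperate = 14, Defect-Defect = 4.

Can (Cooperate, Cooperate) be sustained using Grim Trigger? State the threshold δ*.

δ* = 0.5; since δ = 0.74 ≥ 0.5, cooperation can be sustained

Work:
For Grim Trigger:
Cooperate forever: 9/(1-δ)
Defect then punished: 14 + 4·δ/(1-δ)
Need: 9/(1-δ) ≥ 14 + 4·δ/(1-δ)
Solving: δ ≥ (T-R)/(T-P) = (14-9)/(14-4) = 0.5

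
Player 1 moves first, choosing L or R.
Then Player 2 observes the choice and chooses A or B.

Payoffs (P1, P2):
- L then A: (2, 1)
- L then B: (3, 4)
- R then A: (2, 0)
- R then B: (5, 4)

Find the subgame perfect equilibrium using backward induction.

P1 plays R, P2 plays B after L and B after R; Payoff (5, 4)

Work:
Backward induction:
After L: P2 chooses B → P1 gets 3
After R: P2 chooses B → P1 gets 5
P1 chooses R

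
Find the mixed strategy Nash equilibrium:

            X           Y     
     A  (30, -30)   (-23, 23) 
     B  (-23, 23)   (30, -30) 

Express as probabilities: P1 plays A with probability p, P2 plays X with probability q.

p = 0.5, q = 0.5

Work:
Find probabilities that make opponent indifferent:
P2 chooses q to make P1 indifferent between A and B
P1 chooses p to make P2 indifferent between X and Y
Mixed NE: P1 plays (A: 0.5, B: 0.5), P2 plays (X: 0.5, Y: 0.5)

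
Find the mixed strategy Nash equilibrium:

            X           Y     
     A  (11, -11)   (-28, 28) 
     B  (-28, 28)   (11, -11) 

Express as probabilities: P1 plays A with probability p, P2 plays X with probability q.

p = 0.5, q = 0.5

Work:
Find probabilities that make opponent indifferent:
P2 chooses q to make P1 indifferent between A and B
P1 chooses p to make P2 indifferent between X and Y
Mixed NE: P1 plays (A: 0.5, B: 0.5), P2 plays (X: 0.5, Y: 0.5)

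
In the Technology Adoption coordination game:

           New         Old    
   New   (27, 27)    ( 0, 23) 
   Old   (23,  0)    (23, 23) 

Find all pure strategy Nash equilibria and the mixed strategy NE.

Pure NE: (New, New) and (Old, Old); Mixed NE: p = 0.8519, q = 0.8519

Work:
Check pure NE:
(New, New): (27, 27) - no unilateral deviation beneficial
(Old, Old): (23, 23) - no unilateral deviation beneficial
Mixed NE: P1 plays New with p = 0.8519, P2 plays New with q = 0.8519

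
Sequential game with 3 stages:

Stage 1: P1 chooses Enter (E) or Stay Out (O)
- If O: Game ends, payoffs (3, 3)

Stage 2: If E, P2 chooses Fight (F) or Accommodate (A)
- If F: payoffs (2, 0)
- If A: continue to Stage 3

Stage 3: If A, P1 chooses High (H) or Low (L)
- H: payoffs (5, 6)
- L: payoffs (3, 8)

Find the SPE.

SPE: (E, A, H); Outcome (5, 6)

Work:
Stage 3: P1 chooses H (5 vs 3)
Stage 2: P2: F->0, A->6 (anticipating H). Choose A
Stage 1: P1: O->3, E->5 (anticipating A, H). Choose E
SPE path: E -> A -> H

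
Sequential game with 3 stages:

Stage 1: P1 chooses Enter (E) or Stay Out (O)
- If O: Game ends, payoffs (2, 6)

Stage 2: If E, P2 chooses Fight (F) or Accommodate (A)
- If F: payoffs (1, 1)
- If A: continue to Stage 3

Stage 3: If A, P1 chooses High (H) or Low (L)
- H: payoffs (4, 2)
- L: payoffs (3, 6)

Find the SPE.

SPE: (E, A, H); Outcome (4, 2)

Work:
Stage 3: P1 chooses H (4 vs 3)
Stage 2: P2: F->1, A->2 (anticipating H). Choose A
Stage 1: P1: O->2, E->4 (anticipating A, H). Choose E
SPE path: E -> A -> H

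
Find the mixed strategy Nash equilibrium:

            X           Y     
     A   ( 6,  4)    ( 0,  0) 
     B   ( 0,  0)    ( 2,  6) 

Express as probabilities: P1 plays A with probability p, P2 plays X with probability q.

p = 0.6, q = 0.25

Work:
Find probabilities that make opponent indifferent:
P2 chooses q to make P1 indifferent between A and B
P1 chooses p to make P2 indifferent between X and Y
Mixed NE: P1 plays (A: 0.6, B: 0.4), P2 plays (X: 0.25, Y: 0.75)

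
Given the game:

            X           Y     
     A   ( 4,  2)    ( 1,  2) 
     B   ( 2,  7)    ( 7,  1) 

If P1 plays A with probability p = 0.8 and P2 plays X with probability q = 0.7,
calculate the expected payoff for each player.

E[P1] = 3.18, E[P2] = 2.64

Work:
E[P1] = p·q·π₁(A,X) + p·(1-q)·π₁(A,Y) + (1-p)·q·π₁(B,X) + (1-p)·(1-q)·π₁(B,Y)
= 0.8·0.7·4 + 0.8·0.3·1 + 0.2·0.7·2 + 0.2·0.3·7
= 3.18

E[P2] = 2.64 (similar calculation)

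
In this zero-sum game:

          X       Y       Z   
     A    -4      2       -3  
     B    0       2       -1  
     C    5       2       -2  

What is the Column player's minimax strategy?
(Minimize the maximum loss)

Column should play Z, value = -1

Work:
Column player minimizes Row's maximum payoff:
Column X: max payoff to Row = 5
Column Y: max payoff to Row = 2
Column Z: max payoff to Row = -1
Minimum is -1, achieved by column Z.
Minimax strategy: Z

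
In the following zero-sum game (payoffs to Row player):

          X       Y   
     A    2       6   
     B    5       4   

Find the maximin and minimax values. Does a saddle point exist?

Maximin = 4, Minimax = 5, Saddle: False

Work:
Row minimums: [2, 4] → maximin = 4
Column maximums: [5, 6] → minimax = 5
No saddle point (maximin ≠ minimax). Mixed strategy needed.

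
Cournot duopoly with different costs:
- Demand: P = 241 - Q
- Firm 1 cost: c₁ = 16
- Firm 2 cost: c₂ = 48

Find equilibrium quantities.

q₁* = 85.67, q₂* = 53.67

Work:
Reaction: q₁ = (241 - 16 - q₂)/2
Reaction: q₂ = (241 - 48 - q₁)/2
Solve simultaneously:
q₁* = (241 - 2×16 + 48)/3 = 85.67
q₂* = (241 - 2×48 + 16)/3 = 53.67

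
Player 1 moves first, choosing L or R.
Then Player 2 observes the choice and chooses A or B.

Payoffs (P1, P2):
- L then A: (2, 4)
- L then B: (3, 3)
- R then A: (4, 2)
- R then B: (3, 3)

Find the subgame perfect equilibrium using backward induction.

P1 plays R, P2 plays A after L and B after R; Payoff (3, 3)

Work:
Backward induction:
After L: P2 chooses A → P1 gets 2
After R: P2 chooses B → P1 gets 3
P1 chooses R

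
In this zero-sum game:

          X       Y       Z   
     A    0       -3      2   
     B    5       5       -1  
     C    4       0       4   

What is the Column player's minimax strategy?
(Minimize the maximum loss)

Column should play Z, value = 4

Work:
Column player minimizes Row's maximum payoff:
Column X: max payoff to Row = 5
Column Y: max payoff to Row = 5
Column Z: max payoff to Row = 4
Minimum is 4, achieved by column Z.
Minimax strategy: Z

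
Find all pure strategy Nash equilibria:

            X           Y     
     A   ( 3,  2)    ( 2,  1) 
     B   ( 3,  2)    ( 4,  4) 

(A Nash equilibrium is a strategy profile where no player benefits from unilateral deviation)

Nash equilibrium: (A, X), (B, Y)

Work:
Best responses:
  P1 vs X: payoffs [3, 3] → best response A/B (payoff 3)
  P1 vs Y: payoffs [2, 4] → best response B (payoff 4)
  P2 vs A: payoffs [2, 1] → best response X (payoff 2)
  P2 vs B: payoffs [2, 4] → best response Y (payoff 4)
Mutual best responses: (A,X), (B,Y) → Nash equilibria.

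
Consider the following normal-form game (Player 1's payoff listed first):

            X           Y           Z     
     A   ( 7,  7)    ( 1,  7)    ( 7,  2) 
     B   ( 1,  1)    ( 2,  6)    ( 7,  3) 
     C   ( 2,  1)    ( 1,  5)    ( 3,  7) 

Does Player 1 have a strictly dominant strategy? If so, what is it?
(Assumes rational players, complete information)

No strictly dominant strategy exists for Player 1

Work:
A strategy strictly dominates another if it gives a strictly higher payoff against every opponent action. Compare each pair of P1's strategies column-by-column:
  A vs B: [7 vs 1, 1 vs 2, 7 vs 7] → A does not strictly dominate B (column Y: 1 ≤ 2)
  A vs C: [7 vs 2, 1 vs 1, 7 vs 3] → A does not strictly dominate C (column Y: 1 ≤ 1)
  B vs A: [1 vs 7, 2 vs 1, 7 vs 7] → B does not strictly dominate A (column X: 1 ≤ 7)
  B vs C: [1 vs 2, 2 vs 1, 7 vs 3] → B does not strictly dominate C (column X: 1 ≤ 2)
  C vs A: [2 vs 7, 1 vs 1, 3 vs 7] → C does not strictly dominate A (column X: 2 ≤ 7)
  C vs B: [2 vs 1, 1 vs 2, 3 vs 7] → C does not strictly dominate B (column Y: 1 ≤ 2)
No single strategy strictly dominates all others → no strictly dominant strategy.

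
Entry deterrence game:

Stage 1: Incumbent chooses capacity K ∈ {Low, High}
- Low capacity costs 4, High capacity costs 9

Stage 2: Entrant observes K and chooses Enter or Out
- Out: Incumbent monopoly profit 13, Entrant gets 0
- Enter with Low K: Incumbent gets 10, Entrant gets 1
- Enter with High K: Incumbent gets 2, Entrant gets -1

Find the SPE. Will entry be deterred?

SPE: (Low, Enter|Low, Out|High); Entry not deterred. Incumbent net profit = 6, Entrant gets 1

Work:
After Low K: Entrant enters (1 > 0)
After High K: Entrant stays out (-1 < 0)
Incumbent: Low → 10−4=6, High → 13−9=4
Incumbent chooses Low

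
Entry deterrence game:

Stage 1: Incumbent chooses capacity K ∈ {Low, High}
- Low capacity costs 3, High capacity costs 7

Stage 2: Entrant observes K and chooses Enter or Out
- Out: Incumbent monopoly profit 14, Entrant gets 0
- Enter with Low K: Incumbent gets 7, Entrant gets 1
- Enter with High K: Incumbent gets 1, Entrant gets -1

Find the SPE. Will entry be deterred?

SPE: (High, Enter|Low, Out|High); Entry deterred. Incumbent net profit = 7

Work:
After Low K: Entrant enters (1 > 0)
After High K: Entrant stays out (-1 < 0)
Incumbent: Low → 7−3=4, High → 14−7=7
Incumbent chooses High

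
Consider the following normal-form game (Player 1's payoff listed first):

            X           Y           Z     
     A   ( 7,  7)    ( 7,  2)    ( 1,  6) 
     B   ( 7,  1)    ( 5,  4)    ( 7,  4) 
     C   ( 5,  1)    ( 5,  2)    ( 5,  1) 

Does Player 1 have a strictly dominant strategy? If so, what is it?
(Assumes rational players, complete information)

No strictly dominant strategy exists for Player 1

Work:
A strategy strictly dominates another if it gives a strictly higher payoff against every opponent action. Compare each pair of P1's strategies column-by-column:
  A vs B: [7 vs 7, 7 vs 5, 1 vs 7] → A does not strictly dominate B (column X: 7 ≤ 7)
  A vs C: [7 vs 5, 7 vs 5, 1 vs 5] → A does not strictly dominate C (column Z: 1 ≤ 5)
  B vs A: [7 vs 7, 5 vs 7, 7 vs 1] → B does not strictly dominate A (column X: 7 ≤ 7)
  B vs C: [7 vs 5, 5 vs 5, 7 vs 5] → B does not strictly dominate C (column Y: 5 ≤ 5)
  C vs A: [5 vs 7, 5 vs 7, 5 vs 1] → C does not strictly dominate A (column X: 5 ≤ 7)
  C vs B: [5 vs 7, 5 vs 5, 5 vs 7] → C does not strictly dominate B (column X: 5 ≤ 7)
No single strategy strictly dominates all others → no strictly dominant strategy.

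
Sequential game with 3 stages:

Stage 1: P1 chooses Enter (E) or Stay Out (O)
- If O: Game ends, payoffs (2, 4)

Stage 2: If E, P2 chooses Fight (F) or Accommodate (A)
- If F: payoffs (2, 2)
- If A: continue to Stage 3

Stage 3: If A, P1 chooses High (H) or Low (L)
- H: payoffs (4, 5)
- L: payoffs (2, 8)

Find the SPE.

SPE: (E, A, H); Outcome (4, 5)

Work:
Stage 3: P1 chooses H (4 vs 2)
Stage 2: P2: F->2, A->5 (anticipating H). Choose A
Stage 1: P1: O->2, E->4 (anticipating A, H). Choose E
SPE path: E -> A -> H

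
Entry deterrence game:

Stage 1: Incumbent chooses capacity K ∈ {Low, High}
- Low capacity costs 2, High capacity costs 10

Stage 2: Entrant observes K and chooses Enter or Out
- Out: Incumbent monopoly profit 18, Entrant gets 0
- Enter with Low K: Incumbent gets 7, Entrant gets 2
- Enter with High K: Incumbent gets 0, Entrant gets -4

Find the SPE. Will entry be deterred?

SPE: (High, Enter|Low, Out|High); Entry deterred. Incumbent net profit = 8

Work:
After Low K: Entrant enters (2 > 0)
After High K: Entrant stays out (-4 < 0)
Incumbent: Low → 7−2=5, High → 18−10=8
Incumbent chooses High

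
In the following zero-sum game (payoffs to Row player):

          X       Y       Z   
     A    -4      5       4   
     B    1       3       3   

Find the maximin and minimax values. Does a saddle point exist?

Maximin = 1, Minimax = 1, Saddle: True

Work:
Row minimums: [-4, 1] → maximin = 1
Column maximums: [1, 5, 4] → minimax = 1
Saddle point exists! Game value = 1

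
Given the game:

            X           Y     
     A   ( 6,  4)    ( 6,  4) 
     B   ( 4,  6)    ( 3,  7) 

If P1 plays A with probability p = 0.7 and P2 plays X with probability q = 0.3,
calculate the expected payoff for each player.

E[P1] = 5.19, E[P2] = 4.81

Work:
E[P1] = p·q·π₁(A,X) + p·(1-q)·π₁(A,Y) + (1-p)·q·π₁(B,X) + (1-p)·(1-q)·π₁(B,Y)
= 0.7·0.3·6 + 0.7·0.7·6 + 0.3·0.3·4 + 0.3·0.7·3
= 5.19

E[P2] = 4.81 (similar calculation)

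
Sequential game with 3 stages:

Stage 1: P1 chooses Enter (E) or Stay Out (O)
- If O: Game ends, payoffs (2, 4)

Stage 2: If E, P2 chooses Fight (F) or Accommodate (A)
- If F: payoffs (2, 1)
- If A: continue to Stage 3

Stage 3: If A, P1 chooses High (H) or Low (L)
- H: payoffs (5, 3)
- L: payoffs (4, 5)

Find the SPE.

SPE: (E, A, H); Outcome (5, 3)

Work:
Stage 3: P1 chooses H (5 vs 4)
Stage 2: P2: F->1, A->3 (anticipating H). Choose A
Stage 1: P1: O->2, E->5 (anticipating A, H). Choose E
SPE path: E -> A -> H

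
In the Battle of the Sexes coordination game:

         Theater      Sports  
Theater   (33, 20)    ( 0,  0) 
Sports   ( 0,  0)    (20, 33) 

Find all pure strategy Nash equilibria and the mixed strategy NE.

Pure NE: (Theater, Theater) and (Sports, Sports); Mixed NE: p = 0.6226, q = 0.3774

Work:
Check pure NE:
(Theater, Theater): (33, 20) - no unilateral deviation beneficial
(Sports, Sports): (20, 33) - no unilateral deviation beneficial
Mixed NE: P1 plays Theater with p = 0.6226, P2 plays Theater with q = 0.3774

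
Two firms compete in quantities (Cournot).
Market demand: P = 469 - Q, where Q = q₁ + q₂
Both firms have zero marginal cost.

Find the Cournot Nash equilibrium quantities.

q₁* = q₂* = 156.33; P* = 156.33

Work:
Profit: π_i = P·q_i = (a - q_i - q_j)·q_i
FOC: ∂π_i/∂q_i = a - 2q_i - q_j = 0
Reaction function: q_i = (469 - q_j)/2
Symmetry: q* = 469/3 = 156.33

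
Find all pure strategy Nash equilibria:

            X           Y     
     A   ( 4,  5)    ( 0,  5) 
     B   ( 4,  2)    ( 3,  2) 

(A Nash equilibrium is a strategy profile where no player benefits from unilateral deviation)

Nash equilibrium: (A, X), (B, X), (B, Y)

Work:
Best responses:
  P1 vs X: payoffs [4, 4] → best response A/B (payoff 4)
  P1 vs Y: payoffs [0, 3] → best response B (payoff 3)
  P2 vs A: payoffs [5, 5] → best response X/Y (payoff 5)
  P2 vs B: payoffs [2, 2] → best response X/Y (payoff 2)
Mutual best responses: (A,X), (B,X), (B,Y) → Nash equilibria.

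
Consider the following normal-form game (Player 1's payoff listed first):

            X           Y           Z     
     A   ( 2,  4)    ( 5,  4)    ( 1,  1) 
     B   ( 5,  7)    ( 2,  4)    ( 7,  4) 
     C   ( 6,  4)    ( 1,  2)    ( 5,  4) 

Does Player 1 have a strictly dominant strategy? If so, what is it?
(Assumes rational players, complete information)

No strictly dominant strategy exists for Player 1

Work:
A strategy strictly dominates another if it gives a strictly higher payoff against every opponent action. Compare each pair of P1's strategies column-by-column:
  A vs B: [2 vs 5, 5 vs 2, 1 vs 7] → A does not strictly dominate B (column X: 2 ≤ 5)
  A vs C: [2 vs 6, 5 vs 1, 1 vs 5] → A does not strictly dominate C (column X: 2 ≤ 6)
  B vs A: [5 vs 2, 2 vs 5, 7 vs 1] → B does not strictly dominate A (column Y: 2 ≤ 5)
  B vs C: [5 vs 6, 2 vs 1, 7 vs 5] → B does not strictly dominate C (column X: 5 ≤ 6)
  C vs A: [6 vs 2, 1 vs 5, 5 vs 1] → C does not strictly dominate A (column Y: 1 ≤ 5)
  C vs B: [6 vs 5, 1 vs 2, 5 vs 7] → C does not strictly dominate B (column Y: 1 ≤ 2)
No single strategy strictly dominates all others → no strictly dominant strategy.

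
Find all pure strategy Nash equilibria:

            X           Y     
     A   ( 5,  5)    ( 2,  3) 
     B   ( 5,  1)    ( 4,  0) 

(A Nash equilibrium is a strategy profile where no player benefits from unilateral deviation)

Nash equilibrium: (A, X), (B, X)

Work:
Best responses:
  P1 vs X: payoffs [5, 5] → best response A/B (payoff 5)
  P1 vs Y: payoffs [2, 4] → best response B (payoff 4)
  P2 vs A: payoffs [5, 3] → best response X (payoff 5)
  P2 vs B: payoffs [1, 0] → best response X (payoff 1)
Mutual best responses: (A,X), (B,X) → Nash equilibria.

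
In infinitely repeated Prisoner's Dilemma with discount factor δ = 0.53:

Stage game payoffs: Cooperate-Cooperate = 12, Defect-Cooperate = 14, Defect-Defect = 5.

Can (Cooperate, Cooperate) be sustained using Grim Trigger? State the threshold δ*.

δ* = 0.2222; since δ = 0.53 ≥ 0.2222, cooperation can be sustained

Work:
For Grim Trigger:
Cooperate forever: 12/(1-δ)
Defect then punished: 14 + 5·δ/(1-δ)
Need: 12/(1-δ) ≥ 14 + 5·δ/(1-δ)
Solving: δ ≥ (T-R)/(T-P) = (14-12)/(14-5) = 0.2222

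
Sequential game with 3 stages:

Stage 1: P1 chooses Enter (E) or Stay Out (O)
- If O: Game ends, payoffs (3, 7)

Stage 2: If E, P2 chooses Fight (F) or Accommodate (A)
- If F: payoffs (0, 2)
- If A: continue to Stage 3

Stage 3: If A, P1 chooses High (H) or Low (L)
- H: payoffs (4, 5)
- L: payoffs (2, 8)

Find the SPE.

SPE: (E, A, H); Outcome (4, 5)

Work:
Stage 3: P1 chooses H (4 vs 2)
Stage 2: P2: F->2, A->5 (anticipating H). Choose A
Stage 1: P1: O->3, E->4 (anticipating A, H). Choose E
SPE path: E -> A -> H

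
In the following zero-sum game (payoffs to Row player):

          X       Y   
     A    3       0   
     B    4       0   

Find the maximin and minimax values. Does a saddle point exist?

Maximin = 0, Minimax = 0, Saddle: True

Work:
Row minimums: [0, 0] → maximin = 0
Column maximums: [4, 0] → minimax = 0
Saddle point exists! Game value = 0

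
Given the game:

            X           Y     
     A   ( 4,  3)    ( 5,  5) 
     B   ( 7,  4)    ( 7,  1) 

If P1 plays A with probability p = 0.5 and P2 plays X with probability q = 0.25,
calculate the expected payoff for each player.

E[P1] = 5.875, E[P2] = 3.125

Work:
E[P1] = p·q·π₁(A,X) + p·(1-q)·π₁(A,Y) + (1-p)·q·π₁(B,X) + (1-p)·(1-q)·π₁(B,Y)
= 0.5·0.25·4 + 0.5·0.75·5 + 0.5·0.25·7 + 0.5·0.75·7
= 5.875

E[P2] = 3.125 (similar calculation)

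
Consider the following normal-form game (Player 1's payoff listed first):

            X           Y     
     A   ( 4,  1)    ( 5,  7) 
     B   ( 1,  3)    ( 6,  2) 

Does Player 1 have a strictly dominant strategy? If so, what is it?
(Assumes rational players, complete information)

No strictly dominant strategy exists for Player 1

Work:
A strategy strictly dominates another if it gives a strictly higher payoff against every opponent action. Compare each pair of P1's strategies column-by-column:
  A vs B: [4 vs 1, 5 vs 6] → A does not strictly dominate B (column Y: 5 ≤ 6)
  B vs A: [1 vs 4, 6 vs 5] → B does not strictly dominate A (column X: 1 ≤ 4)
No single strategy strictly dominates all others → no strictly dominant strategy.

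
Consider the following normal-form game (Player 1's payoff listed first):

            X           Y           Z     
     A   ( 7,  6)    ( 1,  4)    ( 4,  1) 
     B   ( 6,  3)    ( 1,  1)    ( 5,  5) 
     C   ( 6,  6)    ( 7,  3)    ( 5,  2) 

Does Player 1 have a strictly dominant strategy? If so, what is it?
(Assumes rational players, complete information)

No strictly dominant strategy exists for Player 1

Work:
A strategy strictly dominates another if it gives a strictly higher payoff against every opponent action. Compare each pair of P1's strategies column-by-column:
  A vs B: [7 vs 6, 1 vs 1, 4 vs 5] → A does not strictly dominate B (column Y: 1 ≤ 1)
  A vs C: [7 vs 6, 1 vs 7, 4 vs 5] → A does not strictly dominate C (column Y: 1 ≤ 7)
  B vs A: [6 vs 7, 1 vs 1, 5 vs 4] → B does not strictly dominate A (column X: 6 ≤ 7)
  B vs C: [6 vs 6, 1 vs 7, 5 vs 5] → B does not strictly dominate C (column X: 6 ≤ 6)
  C vs A: [6 vs 7, 7 vs 1, 5 vs 4] → C does not strictly dominate A (column X: 6 ≤ 7)
  C vs B: [6 vs 6, 7 vs 1, 5 vs 5] → C does not strictly dominate B (column X: 6 ≤ 6)
No single strategy strictly dominates all others → no strictly dominant strategy.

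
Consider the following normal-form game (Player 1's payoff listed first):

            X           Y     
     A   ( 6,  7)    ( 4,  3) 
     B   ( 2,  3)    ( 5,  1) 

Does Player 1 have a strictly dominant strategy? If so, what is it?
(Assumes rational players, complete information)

No strictly dominant strategy exists for Player 1

Work:
A strategy strictly dominates another if it gives a strictly higher payoff against every opponent action. Compare each pair of P1's strategies column-by-column:
  A vs B: [6 vs 2, 4 vs 5] → A does not strictly dominate B (column Y: 4 ≤ 5)
  B vs A: [2 vs 6, 5 vs 4] → B does not strictly dominate A (column X: 2 ≤ 6)
No single strategy strictly dominates all others → no strictly dominant strategy.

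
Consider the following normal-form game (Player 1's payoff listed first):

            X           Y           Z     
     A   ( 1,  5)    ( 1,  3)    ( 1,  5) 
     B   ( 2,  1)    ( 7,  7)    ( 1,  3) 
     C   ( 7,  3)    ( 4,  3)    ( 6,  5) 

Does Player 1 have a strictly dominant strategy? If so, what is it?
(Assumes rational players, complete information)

No strictly dominant strategy exists for Player 1

Work:
A strategy strictly dominates another if it gives a strictly higher payoff against every opponent action. Compare each pair of P1's strategies column-by-column:
  A vs B: [1 vs 2, 1 vs 7, 1 vs 1] → A does not strictly dominate B (column X: 1 ≤ 2)
  A vs C: [1 vs 7, 1 vs 4, 1 vs 6] → A does not strictly dominate C (column X: 1 ≤ 7)
  B vs A: [2 vs 1, 7 vs 1, 1 vs 1] → B does not strictly dominate A (column Z: 1 ≤ 1)
  B vs C: [2 vs 7, 7 vs 4, 1 vs 6] → B does not strictly dominate C (column X: 2 ≤ 7)
  C vs A: [7 vs 1, 4 vs 1, 6 vs 1] → C strictly dominates A
  C vs B: [7 vs 2, 4 vs 7, 6 vs 1] → C does not strictly dominate B (column Y: 4 ≤ 7)
No single strategy strictly dominates all others → no strictly dominant strategy.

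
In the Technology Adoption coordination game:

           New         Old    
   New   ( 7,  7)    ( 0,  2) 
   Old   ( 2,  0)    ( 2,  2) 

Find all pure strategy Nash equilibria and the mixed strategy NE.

Pure NE: (New, New) and (Old, Old); Mixed NE: p = 0.2857, q = 0.2857

Work:
Check pure NE:
(New, New): (7, 7) - no unilateral deviation beneficial
(Old, Old): (2, 2) - no unilateral deviation beneficial
Mixed NE: P1 plays New with p = 0.2857, P2 plays New with q = 0.2857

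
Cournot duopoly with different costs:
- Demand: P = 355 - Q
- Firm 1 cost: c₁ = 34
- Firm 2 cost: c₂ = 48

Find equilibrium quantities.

q₁* = 111.67, q₂* = 97.67

Work:
Reaction: q₁ = (355 - 34 - q₂)/2
Reaction: q₂ = (355 - 48 - q₁)/2
Solve simultaneously:
q₁* = (355 - 2×34 + 48)/3 = 111.67
q₂* = (355 - 2×48 + 34)/3 = 97.67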